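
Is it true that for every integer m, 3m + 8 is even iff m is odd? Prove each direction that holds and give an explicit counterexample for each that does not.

(⟹) This fails: m = 0 gives 3m + 8 = 8, which is even, but 0 is even, not odd.

(⟸) This also fails: m = 3 is odd, but 3m + 8 = 17 is odd, not even.

(⇒) fails and (⇐) fails.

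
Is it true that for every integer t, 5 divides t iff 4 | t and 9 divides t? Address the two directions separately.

(⇒) This fails: take t = 5. Certainly 5 ∣ 5, but 4 ∤ 5.

(⇐) This fails: take t = 36. Both 4 ∣ 36 and 9 ∣ 36, yet 36 is not a multiple of 5 (since 36 = 7·5 + 1), so 5 ∤ 36.

Neither direction holds.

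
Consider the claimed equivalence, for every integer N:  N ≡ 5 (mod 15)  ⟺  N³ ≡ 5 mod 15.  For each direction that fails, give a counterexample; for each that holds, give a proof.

Equivalent; both directions hold.

Forward direction. Suppose N ≡ 5 (mod 15). Write N = 15j + 5. Then (15j + 5)³ = 3375j³ + 3375j² + 1125j + 125 = 15(225j³ + 225j² + 75j + 8) + 5, so N³ ≡ 5 (mod 15).

Converse. Suppose N³ ≡ 5 (mod 15). The only residue r in {0, …, 14} with r³ ≡ 5 (mod 15) is r = 5, so N ≡ 5 (mod 15).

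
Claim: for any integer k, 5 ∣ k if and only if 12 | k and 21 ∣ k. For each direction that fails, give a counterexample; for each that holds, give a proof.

(⇒) fails and (⇐) fails.

(⇒) This fails: take k = 5. Certainly 5 ∣ 5, but 12 ∤ 5.

(⇐) This fails: take k = 84. Both 12 ∣ 84 and 21 ∣ 84, yet 84 is not a multiple of 5 (since 84 = 16·5 + 4), so 5 ∤ 84.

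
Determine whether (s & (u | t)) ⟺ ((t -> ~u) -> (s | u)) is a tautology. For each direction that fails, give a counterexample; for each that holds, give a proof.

(⇒) holds; (⇐) fails.

(⇐) This fails. Under u = T, s = F, t = F, the left side is false but the right side is true.

(⇒) Assume the antecedent. If u is true, (t -> ~u) -> (s | u) reduces to true regardless of the other variables. If u is false, the antecedent forces (u = F, s = T, t = T), and (t -> ~u) -> (s | u) holds there. Either way (t -> ~u) -> (s | u) holds.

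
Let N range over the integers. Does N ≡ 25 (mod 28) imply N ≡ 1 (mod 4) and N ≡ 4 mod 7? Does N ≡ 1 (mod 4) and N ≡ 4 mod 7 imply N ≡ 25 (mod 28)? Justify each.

(⇒) Suppose N ≡ 25 (mod 28); write N = 28j + 25. Since 4 ∣ 28, reducing mod 4 gives N ≡ 25 ≡ 1 (mod 4); since 7 ∣ 28, reducing mod 7 gives N ≡ 25 ≡ 4 (mod 7).

(⇐) Conversely, if N ≡ 1 (mod 4) and N ≡ 4 (mod 7), then by the Chinese remainder theorem N ≡ 25 (mod 28). This is exactly N ≡ 25 (mod 28).

Both implications hold.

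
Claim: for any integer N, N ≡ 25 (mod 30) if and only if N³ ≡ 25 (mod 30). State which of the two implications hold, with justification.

(←) Suppose N³ ≡ 25 (mod 30). The only residue r in {0, …, 29} with r³ ≡ 25 (mod 30) is r = 25, so N ≡ 25 (mod 30).

(→) Suppose N ≡ 25 (mod 30). Write N = 30j + 25. Then (30j + 25)³ = 27000j³ + 67500j² + 56250j + 15625 = 30(900j³ + 2250j² + 1875j + 520) + 25, so N³ ≡ 25 (mod 30).

Equivalent; both directions hold.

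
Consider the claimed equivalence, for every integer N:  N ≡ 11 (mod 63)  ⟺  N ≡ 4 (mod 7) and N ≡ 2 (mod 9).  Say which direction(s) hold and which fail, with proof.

(⇒) Suppose N ≡ 11 (mod 63); write N = 63j + 11. Since 7 ∣ 63, reducing mod 7 gives N ≡ 11 ≡ 4 (mod 7); since 9 ∣ 63, reducing mod 9 gives N ≡ 11 ≡ 2 (mod 9).

(⇐) Conversely, if N ≡ 4 (mod 7) and N ≡ 2 (mod 9), then by the Chinese remainder theorem N ≡ 11 (mod 63). This is exactly N ≡ 11 (mod 63).

The biconditional holds.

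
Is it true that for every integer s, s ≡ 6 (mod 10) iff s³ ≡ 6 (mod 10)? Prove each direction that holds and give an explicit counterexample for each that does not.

Equivalent; both directions hold.

(⇐) For the converse, argue contrapositively. If s ≢ 6 (mod 10), then s is congruent to one of 0, 1, 2, 3, 4, 5, 7, 8, 9 modulo 10, and these give s³ ≡ 0, 1, 8, 7, 4, 5, 3, 2, 9 respectively — never 6.

(⇒) Suppose s ≡ 6 (mod 10). Write s = 10j + 6. Then (10j + 6)³ = 1000j³ + 1800j² + 1080j + 216 = 10(100j³ + 180j² + 108j + 21) + 6, so s³ ≡ 6 (mod 10).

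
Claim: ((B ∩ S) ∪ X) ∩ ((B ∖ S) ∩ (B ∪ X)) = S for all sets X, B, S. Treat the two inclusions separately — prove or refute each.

Both inclusions fail.

(⊆) This inclusion fails. Take X = {1}, B = {1}, S = ∅; then 1 ∈ ((B ∩ S) ∪ X) ∩ ((B ∖ S) ∩ (B ∪ X)) but 1 ∉ S.

(⊇) This inclusion fails. Take X = ∅, B = ∅, S = {1}; then 1 ∈ S but 1 ∉ ((B ∩ S) ∪ X) ∩ ((B ∖ S) ∩ (B ∪ X)).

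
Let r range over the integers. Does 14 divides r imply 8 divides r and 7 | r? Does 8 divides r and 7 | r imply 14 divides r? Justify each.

Only the converse holds.

Forward direction. This fails: take r = 14. Certainly 14 ∣ 14, but 8 ∤ 14.

Converse. Suppose 8 ∣ r and 7 ∣ r. Any common multiple of 8 and 7 is a multiple of their lcm; here gcd(8, 7) = 1, so lcm(8, 7) = 8·7 = 56, so 56 ∣ r. Since 14 ∣ 56, it follows that 14 ∣ r.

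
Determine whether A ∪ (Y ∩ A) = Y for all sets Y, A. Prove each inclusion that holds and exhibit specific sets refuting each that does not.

(⊆) This inclusion fails. Take Y = ∅, A = {1}; then 1 ∈ A ∪ (Y ∩ A) but 1 ∉ Y.

(⊇) This inclusion fails. Take Y = {1}, A = ∅; then 1 ∈ Y but 1 ∉ A ∪ (Y ∩ A).

Both inclusions fail.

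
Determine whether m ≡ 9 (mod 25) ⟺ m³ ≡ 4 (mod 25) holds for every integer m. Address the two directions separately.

(⇐) Suppose m³ ≡ 4 (mod 25). The only residue r in {0, …, 24} with r³ ≡ 4 (mod 25) is r = 9, so m ≡ 9 (mod 25).

(⇒) Suppose m ≡ 9 (mod 25). Write m = 25j + 9. Then (25j + 9)³ = 15625j³ + 16875j² + 6075j + 729 = 25(625j³ + 675j² + 243j + 29) + 4, so m³ ≡ 4 (mod 25).

Both directions hold.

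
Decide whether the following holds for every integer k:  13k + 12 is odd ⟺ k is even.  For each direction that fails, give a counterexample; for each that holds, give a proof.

Forward direction. This fails: k = 5 gives 13k + 12 = 77, which is odd, but 5 is odd, not even.

Converse. This also fails: k = 0 is even, but 13k + 12 = 12 is even, not odd.

(⇒) fails and (⇐) fails.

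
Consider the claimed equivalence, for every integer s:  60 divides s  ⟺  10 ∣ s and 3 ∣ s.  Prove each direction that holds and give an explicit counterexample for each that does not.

Only the forward direction holds.

(←) This fails: take s = 30. Both 10 ∣ 30 and 3 ∣ 30, yet 30 is not a multiple of 60 (since 30 = 0·60 + 30), so 60 ∤ 30.

(→) If 60 ∣ s, write s = 60q. Since 60 = 6·10, s = 10·(6q), so 10 ∣ s; and since 60 = 20·3, s = 3·(20q), so 3 ∣ s.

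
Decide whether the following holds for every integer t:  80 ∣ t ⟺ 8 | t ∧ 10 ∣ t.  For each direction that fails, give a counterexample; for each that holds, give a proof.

(⇒) If 80 ∣ t, write t = 80q. Since 80 = 10·8, t = 8·(10q), so 8 ∣ t; and since 80 = 8·10, t = 10·(8q), so 10 ∣ t.

(⇐) This fails: take t = 40. Both 8 ∣ 40 and 10 ∣ 40, yet 40 is not a multiple of 80 (since 40 = 0·80 + 40), so 80 ∤ 40.

The forward direction holds; the converse fails.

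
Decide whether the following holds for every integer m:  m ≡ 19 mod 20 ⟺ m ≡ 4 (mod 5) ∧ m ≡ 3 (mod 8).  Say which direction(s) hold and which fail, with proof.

Only the converse holds.

[⇒] This fails: m = 39 gives 39 ≡ 19 (mod 20) but 39 ≡ 7 (mod 8), so the conjunction on the right does not hold.

[⇐] Conversely, if m ≡ 4 (mod 5) and m ≡ 3 (mod 8), then by the Chinese remainder theorem m ≡ 19 (mod 40). Since 19 ≡ 19 (mod 20) and 20 ∣ 40, we get m ≡ 19 (mod 20).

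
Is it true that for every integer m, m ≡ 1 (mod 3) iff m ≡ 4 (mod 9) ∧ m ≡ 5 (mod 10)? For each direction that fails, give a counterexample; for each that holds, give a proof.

(⇒) This fails: m = 1 gives 1 ≡ 1 (mod 3) but 1 ≡ 1 (mod 9), so the conjunction on the right does not hold.

(⇐) Conversely, if m ≡ 4 (mod 9) and m ≡ 5 (mod 10), then by the Chinese remainder theorem m ≡ 85 (mod 90). Since 85 ≡ 1 (mod 3) and 3 ∣ 90, we get m ≡ 1 (mod 3).

Only the converse holds.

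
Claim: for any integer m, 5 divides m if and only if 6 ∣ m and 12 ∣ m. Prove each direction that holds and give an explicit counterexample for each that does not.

(⟹) This fails: take m = 5. Certainly 5 ∣ 5, but 6 ∤ 5.

(⟸) This fails: take m = 12. Both 6 ∣ 12 and 12 ∣ 12, yet 12 is not a multiple of 5 (since 12 = 2·5 + 2), so 5 ∤ 12.

Neither implication holds.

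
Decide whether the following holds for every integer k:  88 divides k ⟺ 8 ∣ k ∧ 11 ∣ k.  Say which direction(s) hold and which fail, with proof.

(⟸) Suppose 8 ∣ k and 11 ∣ k. Any common multiple of 8 and 11 is a multiple of their lcm; here gcd(8, 11) = 1, so lcm(8, 11) = 8·11 = 88, so 88 ∣ k.

(⟹) If 88 ∣ k, write k = 88q. Since 88 = 11·8, k = 8·(11q), so 8 ∣ k; and since 88 = 8·11, k = 11·(8q), so 11 ∣ k.

Both directions hold; the statement is true.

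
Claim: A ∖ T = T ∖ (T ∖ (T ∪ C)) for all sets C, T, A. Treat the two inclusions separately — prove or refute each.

(⟹) This inclusion fails. Take C = ∅, T = ∅, A = {1}; then 1 ∈ A ∖ T but 1 ∉ T ∖ (T ∖ (T ∪ C)).

(⟸) This inclusion fails. Take C = ∅, T = {1}, A = ∅; then 1 ∈ T ∖ (T ∖ (T ∪ C)) but 1 ∉ A ∖ T.

Both inclusions fail.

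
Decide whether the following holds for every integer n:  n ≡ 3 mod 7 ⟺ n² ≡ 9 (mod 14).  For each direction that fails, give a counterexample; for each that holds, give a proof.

(→) This fails: take n = 10. Then 10 ≡ 3 (mod 7), but 10² = 100 ≡ 2 (mod 14), not 9.

(←) This fails: take n = 11. Then 11² = 121 ≡ 9 (mod 14), yet 11 ≡ 4 (mod 7), not 3.

(⇒) fails and (⇐) fails.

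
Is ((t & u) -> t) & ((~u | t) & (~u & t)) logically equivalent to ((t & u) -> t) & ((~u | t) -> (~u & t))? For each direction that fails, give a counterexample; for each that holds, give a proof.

Only the forward implication holds.

[⇒] Assume the antecedent. If t is true, the antecedent forces (t = T, u = F), and the consequent holds there. If t is false, the antecedent cannot hold. Either way the consequent holds.

[⇐] This fails. Under t = F, u = T, the left side is false but the right side is true.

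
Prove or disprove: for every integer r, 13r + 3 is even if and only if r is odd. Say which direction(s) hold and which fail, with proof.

[⇒] Suppose 13r + 3 is even. Since 13 is odd, 13r and r have the same parity, so 13r + 3 ≡ r + 3 (mod 2). As 3 is odd, 13r + 3 is even exactly when r is odd. Thus r is odd.

[⇐] Conversely, suppose r is odd; write r = 2j + 1. Then 13r + 3 = 13·(2j + 1) + 3 = 2·13j + 16, which is even.

Both directions hold.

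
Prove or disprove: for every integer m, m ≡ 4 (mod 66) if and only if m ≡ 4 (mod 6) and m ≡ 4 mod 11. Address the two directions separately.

(⟹) Suppose m ≡ 4 (mod 66); write m = 66j + 4. Since 6 ∣ 66, reducing mod 6 gives m ≡ 4 (mod 6); since 11 ∣ 66, reducing mod 11 gives m ≡ 4 (mod 11).

(⟸) Conversely, if m ≡ 4 (mod 6) and m ≡ 4 (mod 11), then by the Chinese remainder theorem m ≡ 4 (mod 66). This is exactly m ≡ 4 (mod 66).

The biconditional holds.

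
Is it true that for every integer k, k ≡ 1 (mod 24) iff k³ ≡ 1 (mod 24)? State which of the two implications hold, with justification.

The biconditional holds.

(⟸) Suppose k³ ≡ 1 (mod 24). The only residue r in {0, …, 23} with r³ ≡ 1 (mod 24) is r = 1, so k ≡ 1 (mod 24).

(⟹) Suppose k ≡ 1 (mod 24). Write k = 24j + 1. Then (24j + 1)³ = 13824j³ + 1728j² + 72j + 1 = 24(576j³ + 72j² + 3j) + 1, so k³ ≡ 1 (mod 24).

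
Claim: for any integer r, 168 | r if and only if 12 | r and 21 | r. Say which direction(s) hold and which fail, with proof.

(⇒) If 168 ∣ r, write r = 168q. Since 168 = 14·12, r = 12·(14q), so 12 ∣ r; and since 168 = 8·21, r = 21·(8q), so 21 ∣ r.

(⇐) This fails: take r = 84. Both 12 ∣ 84 and 21 ∣ 84, yet 84 is not a multiple of 168 (since 84 = 0·168 + 84), so 168 ∤ 84.

Not equivalent: only (⇒) holds.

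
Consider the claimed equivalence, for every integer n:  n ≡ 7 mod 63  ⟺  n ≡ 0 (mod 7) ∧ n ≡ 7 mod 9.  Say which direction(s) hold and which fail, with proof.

Both directions hold.

[⇒] Suppose n ≡ 7 (mod 63); write n = 63j + 7. Since 7 ∣ 63, reducing mod 7 gives n ≡ 7 ≡ 0 (mod 7); since 9 ∣ 63, reducing mod 9 gives n ≡ 7 (mod 9).

[⇐] Conversely, if n ≡ 0 (mod 7) and n ≡ 7 (mod 9), then by the Chinese remainder theorem n ≡ 7 (mod 63). This is exactly n ≡ 7 (mod 63).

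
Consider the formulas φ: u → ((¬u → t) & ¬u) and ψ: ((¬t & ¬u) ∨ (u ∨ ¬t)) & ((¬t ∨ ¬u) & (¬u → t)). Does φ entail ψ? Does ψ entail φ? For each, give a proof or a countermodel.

(⟹) This fails. Under t = F, u = F, the left side is true but the right side is false.

(⟸) This fails. Under t = F, u = T, the left side is false but the right side is true.

Both directions fail.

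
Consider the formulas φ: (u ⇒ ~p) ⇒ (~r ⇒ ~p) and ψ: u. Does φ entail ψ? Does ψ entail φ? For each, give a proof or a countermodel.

(⟹) This fails. Under p = F, u = F, r = F, the left side is true but the right side is false.

(⟸) Assume the antecedent. If p is true, the antecedent forces (p = T, u = T, r = F) or (p = T, u = T, r = T), and (u ⇒ ~p) ⇒ (~r ⇒ ~p) holds there. If p is false, (u ⇒ ~p) ⇒ (~r ⇒ ~p) reduces to true regardless of the other variables. Either way (u ⇒ ~p) ⇒ (~r ⇒ ~p) holds.

Only the reverse direction holds.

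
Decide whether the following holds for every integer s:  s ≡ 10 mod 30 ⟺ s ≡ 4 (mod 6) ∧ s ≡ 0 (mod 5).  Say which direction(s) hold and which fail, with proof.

(⟹) Suppose s ≡ 10 (mod 30); write s = 30j + 10. Since 6 ∣ 30, reducing mod 6 gives s ≡ 10 ≡ 4 (mod 6); since 5 ∣ 30, reducing mod 5 gives s ≡ 10 ≡ 0 (mod 5).

(⟸) Conversely, if s ≡ 4 (mod 6) and s ≡ 0 (mod 5), then by the Chinese remainder theorem s ≡ 10 (mod 30). This is exactly s ≡ 10 (mod 30).

Both directions hold; the statement is true.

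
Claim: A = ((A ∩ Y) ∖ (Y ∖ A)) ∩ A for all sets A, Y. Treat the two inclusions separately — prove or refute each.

(⟸) Let x ∈ ((A ∩ Y) ∖ (Y ∖ A)) ∩ A. Then x ∈ A ∩ Y, from which x ∈ A.

(⟹) This inclusion fails. Take A = {1}, Y = ∅; then 1 ∈ A but 1 ∉ ((A ∩ Y) ∖ (Y ∖ A)) ∩ A.

The sets are not equal: only the reverse inclusion holds.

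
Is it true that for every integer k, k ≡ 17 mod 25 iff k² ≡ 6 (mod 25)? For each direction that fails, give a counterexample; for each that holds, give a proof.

(⇒) This fails: take k = 17. Then 17 ≡ 17 (mod 25), but 17² = 289 ≡ 14 (mod 25), not 6.

(⇐) This fails: take k = 9. Then 9² = 81 ≡ 6 (mod 25), yet 9 ≡ 9 (mod 25), not 17.

Neither direction holds.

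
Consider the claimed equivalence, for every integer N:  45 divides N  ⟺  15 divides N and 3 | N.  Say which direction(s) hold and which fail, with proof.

Only the forward implication holds.

(→) If 45 ∣ N, write N = 45q. Since 45 = 3·15, N = 15·(3q), so 15 ∣ N; and since 45 = 15·3, N = 3·(15q), so 3 ∣ N.

(←) This fails: take N = 15. Both 15 ∣ 15 and 3 ∣ 15, yet 15 is not a multiple of 45 (since 15 = 0·45 + 15), so 45 ∤ 15.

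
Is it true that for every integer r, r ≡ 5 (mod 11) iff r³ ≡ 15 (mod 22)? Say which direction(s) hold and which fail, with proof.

The forward direction fails; the converse holds.

(⇒) This fails: take r = 16. Then 16 ≡ 5 (mod 11), but 16³ = 4096 ≡ 4 (mod 22), not 15.

(⇐) Conversely, the residues r modulo 22 with r³ ≡ 15 (mod 22) are exactly {5}, and each is ≡ 5 (mod 11).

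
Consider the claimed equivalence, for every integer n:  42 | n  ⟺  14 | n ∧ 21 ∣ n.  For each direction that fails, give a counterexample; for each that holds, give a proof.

(→) If 42 ∣ n, write n = 42q. Since 42 = 3·14, n = 14·(3q), so 14 ∣ n; and since 42 = 2·21, n = 21·(2q), so 21 ∣ n.

(←) Suppose 14 ∣ n and 21 ∣ n. Any common multiple of 14 and 21 is a multiple of their lcm; here lcm(14, 21) = 14·21/gcd(14, 21) = 294/7 = 42, so 42 ∣ n.

Both implications hold.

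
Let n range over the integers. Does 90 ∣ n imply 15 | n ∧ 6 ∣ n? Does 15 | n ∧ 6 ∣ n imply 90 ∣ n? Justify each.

Forward direction. If 90 ∣ n, write n = 90q. Since 90 = 6·15, n = 15·(6q), so 15 ∣ n; and since 90 = 15·6, n = 6·(15q), so 6 ∣ n.

Converse. This fails: take n = 30. Both 15 ∣ 30 and 6 ∣ 30, yet 30 is not a multiple of 90 (since 30 = 0·90 + 30), so 90 ∤ 30.

The forward direction holds; the converse fails.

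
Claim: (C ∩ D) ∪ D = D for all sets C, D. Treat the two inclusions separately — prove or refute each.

Both inclusions hold; the sets are equal.

(⊆) Let x ∈ (C ∩ D) ∪ D. Then either x ∈ D and x ∉ C; or x ∈ C ∩ D. In each case x ∈ D, so (C ∩ D) ∪ D ⊆ D.

(⊇) Let x ∈ D. Then either x ∈ D and x ∉ C; or x ∈ C ∩ D. In each case x ∈ (C ∩ D) ∪ D, so D ⊆ (C ∩ D) ∪ D.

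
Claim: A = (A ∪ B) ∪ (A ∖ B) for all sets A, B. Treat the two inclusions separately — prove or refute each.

Only the forward inclusion holds.

Forward inclusion. Let x ∈ A. Then either x ∈ A and x ∉ B; or x ∈ A ∩ B. In each case x ∈ (A ∪ B) ∪ (A ∖ B), so A ⊆ (A ∪ B) ∪ (A ∖ B).

Reverse inclusion. This inclusion fails. Take A = ∅, B = {1}; then 1 ∈ (A ∪ B) ∪ (A ∖ B) but 1 ∉ A.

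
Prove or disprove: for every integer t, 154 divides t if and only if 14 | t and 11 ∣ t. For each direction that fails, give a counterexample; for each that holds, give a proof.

Both directions hold.

[⇐] Suppose 14 ∣ t and 11 ∣ t. Any common multiple of 14 and 11 is a multiple of their lcm; here gcd(14, 11) = 1, so lcm(14, 11) = 14·11 = 154, so 154 ∣ t.

[⇒] If 154 ∣ t, write t = 154q. Since 154 = 11·14, t = 14·(11q), so 14 ∣ t; and since 154 = 14·11, t = 11·(14q), so 11 ∣ t.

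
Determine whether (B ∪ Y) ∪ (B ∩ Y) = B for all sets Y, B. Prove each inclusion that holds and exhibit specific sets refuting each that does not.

The sets are not equal: only the reverse inclusion holds.

(⊆) This inclusion fails. Take Y = {1}, B = ∅; then 1 ∈ (B ∪ Y) ∪ (B ∩ Y) but 1 ∉ B.

(⊇) Let x ∈ B. Then either x ∈ B and x ∉ Y; or x ∈ Y ∩ B. In each case x ∈ (B ∪ Y) ∪ (B ∩ Y), so B ⊆ (B ∪ Y) ∪ (B ∩ Y).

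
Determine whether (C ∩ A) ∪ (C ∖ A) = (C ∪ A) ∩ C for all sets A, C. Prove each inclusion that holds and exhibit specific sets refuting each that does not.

Both inclusions hold; the sets are equal.

(⊆) Let x ∈ (C ∩ A) ∪ (C ∖ A). Then either x ∈ C and x ∉ A; or x ∈ A ∩ C. In each case x ∈ (C ∪ A) ∩ C, so (C ∩ A) ∪ (C ∖ A) ⊆ (C ∪ A) ∩ C.

(⊇) Let x ∈ (C ∪ A) ∩ C. Then either x ∈ C and x ∉ A; or x ∈ A ∩ C. In each case x ∈ (C ∩ A) ∪ (C ∖ A), so (C ∪ A) ∩ C ⊆ (C ∩ A) ∪ (C ∖ A).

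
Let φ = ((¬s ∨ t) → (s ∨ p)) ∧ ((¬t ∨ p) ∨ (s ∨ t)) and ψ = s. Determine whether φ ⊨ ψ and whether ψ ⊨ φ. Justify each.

Only the reverse direction holds.

(⇐) Assume the antecedent. If s is true, the consequent reduces to true regardless of the other variables. If s is false, the antecedent cannot hold. Either way the consequent holds.

(⇒) This fails. Under s = F, p = T, t = F, the left side is true but the right side is false.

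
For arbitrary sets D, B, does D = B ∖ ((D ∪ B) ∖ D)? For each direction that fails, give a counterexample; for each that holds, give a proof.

Only the reverse inclusion holds.

(⊆) This inclusion fails. Take D = {1}, B = ∅; then 1 ∈ D but 1 ∉ B ∖ ((D ∪ B) ∖ D).

(⊇) Let x ∈ B ∖ ((D ∪ B) ∖ D). Then x ∈ D ∩ B, from which x ∈ D.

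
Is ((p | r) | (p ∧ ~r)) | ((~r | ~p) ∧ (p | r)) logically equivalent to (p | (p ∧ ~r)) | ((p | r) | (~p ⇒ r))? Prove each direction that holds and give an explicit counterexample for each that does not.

Both implications hold.

(←) Assume the antecedent. If p is true, the consequent reduces to true regardless of the other variables. If p is false, the antecedent forces (p = F, r = T), and the consequent holds there. Either way the consequent holds.

(→) Assume the antecedent. If p is true, the consequent reduces to true regardless of the other variables. If p is false, the antecedent forces (p = F, r = T), and the consequent holds there. Either way the consequent holds.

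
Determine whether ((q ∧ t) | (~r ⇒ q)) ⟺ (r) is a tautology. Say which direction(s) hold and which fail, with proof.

(→) This fails. Under r = F, t = F, q = T, the left side is true but the right side is false.

(←) Assume the antecedent. If r is true, (q ∧ t) | (~r ⇒ q) reduces to true regardless of the other variables. If r is false, the antecedent cannot hold. Either way (q ∧ t) | (~r ⇒ q) holds.

Only the converse holds.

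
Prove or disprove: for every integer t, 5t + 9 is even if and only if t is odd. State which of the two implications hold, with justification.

Equivalent; both directions hold.

(⟸) Suppose t is odd; write t = 2j + 1. Then 5t + 9 = 5·(2j + 1) + 9 = 2·5j + 14, which is even.

(⟹) Suppose 5t + 9 is even. Since 5 is odd, 5t and t have the same parity, so 5t + 9 ≡ t + 9 (mod 2). As 9 is odd, 5t + 9 is even exactly when t is odd. Thus t is odd.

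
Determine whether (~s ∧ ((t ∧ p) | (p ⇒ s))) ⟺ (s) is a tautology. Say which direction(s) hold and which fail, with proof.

(⇒) This fails. Under s = F, p = F, t = F, the left side is true but the right side is false.

(⇐) This fails. Under s = T, p = F, t = F, the left side is false but the right side is true.

Neither direction holds.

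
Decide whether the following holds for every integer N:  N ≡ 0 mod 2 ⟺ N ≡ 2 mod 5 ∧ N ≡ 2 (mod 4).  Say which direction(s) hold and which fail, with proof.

(⇒) This fails: N = 0 gives 0 ≡ 0 (mod 2) but 0 ≡ 0 (mod 5), so the conjunction on the right does not hold.

(⇐) Conversely, if N ≡ 2 (mod 5) and N ≡ 2 (mod 4), then by the Chinese remainder theorem N ≡ 2 (mod 20). Since 2 ≡ 0 (mod 2) and 2 ∣ 20, we get N ≡ 0 (mod 2).

Not equivalent: only (⇐) holds.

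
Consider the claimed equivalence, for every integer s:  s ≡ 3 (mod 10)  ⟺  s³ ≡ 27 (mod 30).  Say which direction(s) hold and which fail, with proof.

The forward direction fails; the converse holds.

Forward direction. This fails: take s = 13. Then 13 ≡ 3 (mod 10), but 13³ = 2197 ≡ 7 (mod 30), not 27.

Converse. The residues r modulo 30 with r³ ≡ 27 (mod 30) are exactly {3}, and each is ≡ 3 (mod 10).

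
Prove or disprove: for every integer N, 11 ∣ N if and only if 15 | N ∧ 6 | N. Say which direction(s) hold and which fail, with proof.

Neither direction holds.

(⟹) This fails: take N = 11. Certainly 11 ∣ 11, but 15 ∤ 11.

(⟸) This fails: take N = 30. Both 15 ∣ 30 and 6 ∣ 30, yet 30 is not a multiple of 11 (since 30 = 2·11 + 8), so 11 ∤ 30.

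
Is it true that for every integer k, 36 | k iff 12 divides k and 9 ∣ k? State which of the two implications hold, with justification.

Forward direction. If 36 ∣ k, write k = 36q. Since 36 = 3·12, k = 12·(3q), so 12 ∣ k; and since 36 = 4·9, k = 9·(4q), so 9 ∣ k.

Converse. Suppose 12 ∣ k and 9 ∣ k. Any common multiple of 12 and 9 is a multiple of their lcm; here lcm(12, 9) = 12·9/gcd(12, 9) = 108/3 = 36, so 36 ∣ k.

Both directions hold.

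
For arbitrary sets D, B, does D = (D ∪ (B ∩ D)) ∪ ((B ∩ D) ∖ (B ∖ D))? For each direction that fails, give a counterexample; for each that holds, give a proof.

Forward inclusion. Let x ∈ D. Then either x ∈ D and x ∉ B; or x ∈ D ∩ B. In each case x ∈ (D ∪ (B ∩ D)) ∪ ((B ∩ D) ∖ (B ∖ D)), so D ⊆ (D ∪ (B ∩ D)) ∪ ((B ∩ D) ∖ (B ∖ D)).

Reverse inclusion. Let x ∈ (D ∪ (B ∩ D)) ∪ ((B ∩ D) ∖ (B ∖ D)). Then either x ∈ D and x ∉ B; or x ∈ D ∩ B. In each case x ∈ D, so (D ∪ (B ∩ D)) ∪ ((B ∩ D) ∖ (B ∖ D)) ⊆ D.

Both inclusions hold.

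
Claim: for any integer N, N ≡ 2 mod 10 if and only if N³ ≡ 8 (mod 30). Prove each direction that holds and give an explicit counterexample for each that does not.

(⇐) The residues r modulo 30 with r³ ≡ 8 (mod 30) are exactly {2}, and each is ≡ 2 (mod 10).

(⇒) This fails: take N = 12. Then 12 ≡ 2 (mod 10), but 12³ = 1728 ≡ 18 (mod 30), not 8.

Only the reverse direction holds.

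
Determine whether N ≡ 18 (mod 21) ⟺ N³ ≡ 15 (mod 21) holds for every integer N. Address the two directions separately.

(→) Suppose N ≡ 18 (mod 21). Write N = 21j + 18. Then (21j + 18)³ = 9261j³ + 23814j² + 20412j + 5832 = 21(441j³ + 1134j² + 972j + 277) + 15, so N³ ≡ 15 (mod 21).

(←) This fails: take N = 9. Then 9³ = 729 ≡ 15 (mod 21), yet 9 ≡ 9 (mod 21), not 18.

(⇒) holds; (⇐) fails.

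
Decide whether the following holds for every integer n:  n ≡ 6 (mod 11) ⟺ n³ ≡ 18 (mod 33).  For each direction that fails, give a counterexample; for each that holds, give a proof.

(←) The residues r modulo 33 with r³ ≡ 18 (mod 33) are exactly {6}, and each is ≡ 6 (mod 11).

(→) This fails: take n = 17. Then 17 ≡ 6 (mod 11), but 17³ = 4913 ≡ 29 (mod 33), not 18.

(⇒) fails; (⇐) holds.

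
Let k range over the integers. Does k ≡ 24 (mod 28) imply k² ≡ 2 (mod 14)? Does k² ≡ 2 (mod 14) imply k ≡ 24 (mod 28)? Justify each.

(→) Suppose k ≡ 24 (mod 28). Then k² ≡ 24² = 576 (mod 28), and since 14 ∣ 28, also k² ≡ 2 (mod 14).

(←) This fails: take k = 4. Then 4² = 16 ≡ 2 (mod 14), yet 4 ≡ 4 (mod 28), not 24.

Only the forward direction holds.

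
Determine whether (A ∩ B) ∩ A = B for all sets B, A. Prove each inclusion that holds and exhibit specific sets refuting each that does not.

(⊇) This inclusion fails. Take B = {1}, A = ∅; then 1 ∈ B but 1 ∉ (A ∩ B) ∩ A.

(⊆) Let x ∈ (A ∩ B) ∩ A. Then x ∈ B ∩ A, from which x ∈ B.

The sets are not equal: only the forward inclusion holds.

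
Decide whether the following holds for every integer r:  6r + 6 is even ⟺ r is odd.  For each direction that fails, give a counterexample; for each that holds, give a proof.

Only the converse holds.

(⇒) This fails: take r = 4. Then 6r + 6 = 30, which is even, yet r = 4 is even, not odd.

(⇐) Suppose r is odd. Since 6 is even, 6r is even for every r, so 6r + 6 has the same parity as 6, which is even. Hence 6r + 6 is even.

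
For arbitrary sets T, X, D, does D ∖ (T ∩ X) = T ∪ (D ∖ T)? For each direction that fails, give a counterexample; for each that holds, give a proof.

Only the forward inclusion holds.

(⊆) Let x ∈ D ∖ (T ∩ X). Then either x ∈ D and x ∉ T, X; or x ∈ T ∩ D and x ∉ X; or x ∈ X ∩ D and x ∉ T. In each case x ∈ T ∪ (D ∖ T), so D ∖ (T ∩ X) ⊆ T ∪ (D ∖ T).

(⊇) This inclusion fails. Take T = {1}, X = ∅, D = ∅; then 1 ∈ T ∪ (D ∖ T) but 1 ∉ D ∖ (T ∩ X).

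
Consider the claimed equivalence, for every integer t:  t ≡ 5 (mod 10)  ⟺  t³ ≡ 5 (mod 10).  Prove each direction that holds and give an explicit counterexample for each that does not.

Both directions hold.

[⇐] Suppose t³ ≡ 5 (mod 10). The only residue r in {0, …, 9} with r³ ≡ 5 (mod 10) is r = 5, so t ≡ 5 (mod 10).

[⇒] Suppose t ≡ 5 (mod 10). Write t = 10j + 5. Then (10j + 5)³ = 1000j³ + 1500j² + 750j + 125 = 10(100j³ + 150j² + 75j + 12) + 5, so t³ ≡ 5 (mod 10).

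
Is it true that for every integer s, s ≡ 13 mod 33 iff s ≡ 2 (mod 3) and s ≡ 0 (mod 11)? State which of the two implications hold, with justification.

Both directions fail.

Forward direction. This fails: s = 13 gives 13 ≡ 13 (mod 33) but 13 ≡ 1 (mod 3), so the conjunction on the right does not hold.

Converse. This fails: s = 11 satisfies both congruences on the right (11 ≡ 2 mod 3 and 11 ≡ 0 mod 11) yet 11 ≡ 11 (mod 33), not 13.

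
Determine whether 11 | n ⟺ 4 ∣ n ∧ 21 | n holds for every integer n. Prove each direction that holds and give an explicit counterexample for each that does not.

Forward direction. This fails: take n = 11. Certainly 11 ∣ 11, but 4 ∤ 11.

Converse. This fails: take n = 84. Both 4 ∣ 84 and 21 ∣ 84, yet 84 is not a multiple of 11 (since 84 = 7·11 + 7), so 11 ∤ 84.

(⇒) fails and (⇐) fails.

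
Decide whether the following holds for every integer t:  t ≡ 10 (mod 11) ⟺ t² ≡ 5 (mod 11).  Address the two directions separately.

(⇒) fails and (⇐) fails.

(→) This fails: take t = 10. Then 10 ≡ 10 (mod 11), but 10² = 100 ≡ 1 (mod 11), not 5.

(←) This fails: take t = 4. Then 4² = 16 ≡ 5 (mod 11), yet 4 ≡ 4 (mod 11), not 10.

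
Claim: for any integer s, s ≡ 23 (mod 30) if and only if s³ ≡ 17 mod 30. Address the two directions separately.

(⇐) Suppose s³ ≡ 17 (mod 30). The only residue r in {0, …, 29} with r³ ≡ 17 (mod 30) is r = 23, so s ≡ 23 (mod 30).

(⇒) Suppose s ≡ 23 (mod 30). Write s = 30j + 23. Then (30j + 23)³ = 27000j³ + 62100j² + 47610j + 12167 = 30(900j³ + 2070j² + 1587j + 405) + 17, so s³ ≡ 17 (mod 30).

Both implications hold.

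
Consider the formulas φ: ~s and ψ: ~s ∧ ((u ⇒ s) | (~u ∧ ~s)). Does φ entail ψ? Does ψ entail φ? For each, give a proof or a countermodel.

Only the converse holds.

[⇒] This fails. Under s = F, u = T, the left side is true but the right side is false.

[⇐] Assume the antecedent. If s is true, the antecedent cannot hold. If s is false, ~s reduces to true regardless of the other variables. Either way ~s holds.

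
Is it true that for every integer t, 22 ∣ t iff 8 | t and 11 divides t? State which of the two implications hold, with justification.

(→) This fails: take t = 22. Certainly 22 ∣ 22, but 8 ∤ 22.

(←) Suppose 8 ∣ t and 11 ∣ t. Any common multiple of 8 and 11 is a multiple of their lcm; here gcd(8, 11) = 1, so lcm(8, 11) = 8·11 = 88, so 88 ∣ t. Since 22 ∣ 88, it follows that 22 ∣ t.

(⇒) fails; (⇐) holds.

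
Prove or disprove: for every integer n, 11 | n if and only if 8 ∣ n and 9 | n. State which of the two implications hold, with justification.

Neither implication holds.

(⟹) This fails: take n = 11. Certainly 11 ∣ 11, but 8 ∤ 11.

(⟸) This fails: take n = 72. Both 8 ∣ 72 and 9 ∣ 72, yet 72 is not a multiple of 11 (since 72 = 6·11 + 6), so 11 ∤ 72.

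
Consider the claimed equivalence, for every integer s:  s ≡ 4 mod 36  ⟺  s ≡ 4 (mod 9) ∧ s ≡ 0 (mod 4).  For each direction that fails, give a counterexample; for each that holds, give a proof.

Equivalent; both directions hold.

(←) If s ≡ 4 (mod 9) and s ≡ 0 (mod 4), then by the Chinese remainder theorem s ≡ 4 (mod 36). This is exactly s ≡ 4 (mod 36).

(→) Suppose s ≡ 4 (mod 36); write s = 36j + 4. Since 9 ∣ 36, reducing mod 9 gives s ≡ 4 (mod 9); since 4 ∣ 36, reducing mod 4 gives s ≡ 4 ≡ 0 (mod 4).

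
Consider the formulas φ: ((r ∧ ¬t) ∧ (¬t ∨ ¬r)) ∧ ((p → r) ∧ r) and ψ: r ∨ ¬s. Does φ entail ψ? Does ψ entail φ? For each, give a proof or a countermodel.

(⇒) Assume the antecedent. If r is true, r ∨ ¬s reduces to true regardless of the other variables. If r is false, the antecedent cannot hold. Either way r ∨ ¬s holds.

(⇐) This fails. Under r = F, s = F, p = F, t = F, the left side is false but the right side is true.

Only the forward implication holds.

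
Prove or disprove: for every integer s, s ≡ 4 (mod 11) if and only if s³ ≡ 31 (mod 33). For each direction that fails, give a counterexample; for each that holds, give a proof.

(⟹) This fails: take s = 15. Then 15 ≡ 4 (mod 11), but 15³ = 3375 ≡ 9 (mod 33), not 31.

(⟸) Conversely, the residues r modulo 33 with r³ ≡ 31 (mod 33) are exactly {4}, and each is ≡ 4 (mod 11).

The forward direction fails; the converse holds.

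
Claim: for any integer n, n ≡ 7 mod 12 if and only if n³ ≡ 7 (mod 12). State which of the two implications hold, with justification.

Both directions hold.

[⇒] Suppose n ≡ 7 mod 12. Write n = 12j + 7. Then (12j + 7)³ = 1728j³ + 3024j² + 1764j + 343 = 12(144j³ + 252j² + 147j + 28) + 7, so n³ ≡ 7 (mod 12).

[⇐] For the converse, argue contrapositively. If n ≢ 7 (mod 12), then n is congruent to one of 0, 1, 2, 3, 4, 5, 6, 8, 9, 10, 11 modulo 12, and these give n³ ≡ 0, 1, 8, 3, 4, 5, 0, 8, 9, 4, 11 respectively — never 7.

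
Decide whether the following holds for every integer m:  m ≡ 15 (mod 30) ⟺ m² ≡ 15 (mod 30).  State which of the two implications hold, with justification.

(→) Suppose m ≡ 15 (mod 30). Write m = 30j + 15. Then (30j + 15)² = 900j² + 900j + 225 = 30(30j² + 30j + 7) + 15, so m² ≡ 15 (mod 30).

(←) Conversely, suppose m² ≡ 15 (mod 30). The only residue r in {0, …, 29} with r² ≡ 15 (mod 30) is r = 15, so m ≡ 15 (mod 30).

Both implications hold.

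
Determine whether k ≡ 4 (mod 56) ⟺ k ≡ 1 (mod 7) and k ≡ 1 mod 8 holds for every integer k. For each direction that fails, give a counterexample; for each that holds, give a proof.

Both directions fail.

(⇒) This fails: k = 4 gives 4 ≡ 4 (mod 56) but 4 ≡ 4 (mod 7), so the conjunction on the right does not hold.

(⇐) This fails: k = 1 satisfies both congruences on the right (1 ≡ 1 mod 7 and 1 ≡ 1 mod 8) yet 1 ≡ 1 (mod 56), not 4.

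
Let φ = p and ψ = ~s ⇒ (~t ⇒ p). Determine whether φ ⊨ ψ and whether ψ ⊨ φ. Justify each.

(→) Assume the antecedent. If p is true, ~s ⇒ (~t ⇒ p) reduces to true regardless of the other variables. If p is false, the antecedent cannot hold. Either way ~s ⇒ (~t ⇒ p) holds.

(←) This fails. Under p = F, t = T, s = F, the left side is false but the right side is true.

Only the forward implication holds.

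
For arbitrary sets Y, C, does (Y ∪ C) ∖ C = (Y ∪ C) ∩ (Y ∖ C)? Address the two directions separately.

(⟹) Let x ∈ (Y ∪ C) ∖ C. Then x ∈ Y and x ∉ C, from which x ∈ (Y ∪ C) ∩ (Y ∖ C).

(⟸) Let x ∈ (Y ∪ C) ∩ (Y ∖ C). Then x ∈ Y and x ∉ C, from which x ∈ (Y ∪ C) ∖ C.

The two sets are equal.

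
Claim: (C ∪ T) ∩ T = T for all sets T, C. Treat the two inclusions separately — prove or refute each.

The two sets are equal.

(⟹) Let x ∈ (C ∪ T) ∩ T. Then either x ∈ T and x ∉ C; or x ∈ T ∩ C. In each case x ∈ T, so (C ∪ T) ∩ T ⊆ T.

(⟸) Let x ∈ T. Then either x ∈ T and x ∉ C; or x ∈ T ∩ C. In each case x ∈ (C ∪ T) ∩ T, so T ⊆ (C ∪ T) ∩ T.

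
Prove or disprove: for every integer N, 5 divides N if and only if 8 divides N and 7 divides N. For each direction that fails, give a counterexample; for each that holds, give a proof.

(⇒) fails and (⇐) fails.

[⇒] This fails: take N = 5. Certainly 5 ∣ 5, but 8 ∤ 5.

[⇐] This fails: take N = 56. Both 8 ∣ 56 and 7 ∣ 56, yet 56 is not a multiple of 5 (since 56 = 11·5 + 1), so 5 ∤ 56.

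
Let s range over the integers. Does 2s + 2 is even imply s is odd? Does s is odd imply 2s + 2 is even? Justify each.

(⇒) This fails: take s = 4. Then 2s + 2 = 10, which is even, yet s = 4 is even, not odd.

(⇐) Suppose s is odd. Since 2 is even, 2s is even for every s, so 2s + 2 has the same parity as 2, which is even. Hence 2s + 2 is even.

(⇒) fails; (⇐) holds.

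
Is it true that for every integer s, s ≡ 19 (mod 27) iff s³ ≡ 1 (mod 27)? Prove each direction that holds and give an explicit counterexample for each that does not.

(⇒) holds; (⇐) fails.

(←) This fails: take s = 1. Then 1³ = 1 ≡ 1 (mod 27), yet 1 ≡ 1 (mod 27), not 19.

(→) Suppose s ≡ 19 (mod 27). Write s = 27j + 19. Then (27j + 19)³ = 19683j³ + 41553j² + 29241j + 6859 = 27(729j³ + 1539j² + 1083j + 254) + 1, so s³ ≡ 1 (mod 27).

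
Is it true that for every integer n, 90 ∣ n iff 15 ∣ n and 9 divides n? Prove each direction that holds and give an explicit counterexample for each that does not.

Converse. This fails: take n = 45. Both 15 ∣ 45 and 9 ∣ 45, yet 45 is not a multiple of 90 (since 45 = 0·90 + 45), so 90 ∤ 45.

Forward direction. If 90 ∣ n, write n = 90q. Since 90 = 6·15, n = 15·(6q), so 15 ∣ n; and since 90 = 10·9, n = 9·(10q), so 9 ∣ n.

Only the forward implication holds.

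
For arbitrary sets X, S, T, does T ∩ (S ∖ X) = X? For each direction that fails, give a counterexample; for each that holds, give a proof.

(⊆) fails and (⊇) fails.

(⟹) This inclusion fails. Take X = ∅, S = {1}, T = {1}; then 1 ∈ T ∩ (S ∖ X) but 1 ∉ X.

(⟸) This inclusion fails. Take X = {1}, S = ∅, T = ∅; then 1 ∈ X but 1 ∉ T ∩ (S ∖ X).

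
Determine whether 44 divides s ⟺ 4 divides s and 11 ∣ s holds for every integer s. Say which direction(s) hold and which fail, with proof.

(⇒) If 44 ∣ s, write s = 44q. Since 44 = 11·4, s = 4·(11q), so 4 ∣ s; and since 44 = 4·11, s = 11·(4q), so 11 ∣ s.

(⇐) Suppose 4 ∣ s and 11 ∣ s. Any common multiple of 4 and 11 is a multiple of their lcm; here gcd(4, 11) = 1, so lcm(4, 11) = 4·11 = 44, so 44 ∣ s.

The biconditional holds.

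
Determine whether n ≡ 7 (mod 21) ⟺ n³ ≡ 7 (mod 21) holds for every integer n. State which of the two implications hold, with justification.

Converse. Suppose n³ ≡ 7 (mod 21). The only residue r in {0, …, 20} with r³ ≡ 7 (mod 21) is r = 7, so n ≡ 7 (mod 21).

Forward direction. Suppose n ≡ 7 (mod 21). Write n = 21j + 7. Then (21j + 7)³ = 9261j³ + 9261j² + 3087j + 343 = 21(441j³ + 441j² + 147j + 16) + 7, so n³ ≡ 7 (mod 21).

Both implications hold.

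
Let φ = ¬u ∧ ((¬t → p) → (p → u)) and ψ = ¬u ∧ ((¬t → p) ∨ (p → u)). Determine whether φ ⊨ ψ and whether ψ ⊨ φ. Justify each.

(←) This fails. Under p = T, t = F, u = F, the left side is false but the right side is true.

(→) Assume the antecedent. If p is true, the antecedent cannot hold. If p is false, the antecedent forces (p = F, t = F, u = F) or (p = F, t = T, u = F), and ¬u ∧ ((¬t → p) ∨ (p → u)) holds there. Either way ¬u ∧ ((¬t → p) ∨ (p → u)) holds.

Not equivalent: only (⇒) holds.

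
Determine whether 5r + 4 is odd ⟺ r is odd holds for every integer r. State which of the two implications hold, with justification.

[⇒] Suppose 5r + 4 is odd. Since 5 is odd, 5r and r have the same parity, so 5r + 4 ≡ r + 4 (mod 2). As 4 is even, 5r + 4 is odd exactly when r is odd. Thus r is odd.

[⇐] Conversely, suppose r is odd; write r = 2j + 1. Then 5r + 4 = 5·(2j + 1) + 4 = 2·5j + 9, which is odd.

Equivalent; both directions hold.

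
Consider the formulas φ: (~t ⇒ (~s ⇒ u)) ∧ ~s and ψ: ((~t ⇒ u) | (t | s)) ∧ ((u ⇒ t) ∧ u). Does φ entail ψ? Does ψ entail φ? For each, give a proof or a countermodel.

Both directions fail.

Forward direction. This fails. Under t = T, s = F, u = F, the left side is true but the right side is false.

Converse. This fails. Under t = T, s = T, u = T, the left side is false but the right side is true.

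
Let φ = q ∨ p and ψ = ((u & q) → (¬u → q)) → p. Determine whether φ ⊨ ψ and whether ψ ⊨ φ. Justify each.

Only the reverse direction holds.

(⟹) This fails. Under u = F, p = F, q = T, the left side is true but the right side is false.

(⟸) Assume the antecedent. If u is true, the antecedent forces (u = T, p = T, q = F) or (u = T, p = T, q = T), and q ∨ p holds there. If u is false, the antecedent forces (u = F, p = T, q = F) or (u = F, p = T, q = T), and q ∨ p holds there. Either way q ∨ p holds.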